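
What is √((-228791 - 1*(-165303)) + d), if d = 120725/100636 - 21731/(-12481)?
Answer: I*√25039003289771219037793/628018958 ≈ 251.96*I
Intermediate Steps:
d = 3693689641/1256037916 (d = 120725*(1/100636) - 21731*(-1/12481) = 120725/100636 + 21731/12481 = 3693689641/1256037916 ≈ 2.9407)
√((-228791 - 1*(-165303)) + d) = √((-228791 - 1*(-165303)) + 3693689641/1256037916) = √((-228791 + 165303) + 3693689641/1256037916) = √(-63488 + 3693689641/1256037916) = √(-79739641521367/1256037916) = I*√25039003289771219037793/628018958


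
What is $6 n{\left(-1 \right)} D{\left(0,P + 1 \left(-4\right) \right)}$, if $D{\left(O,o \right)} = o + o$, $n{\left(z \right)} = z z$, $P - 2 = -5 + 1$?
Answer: $-72$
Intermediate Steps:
$P = -2$ ($P = 2 + \left(-5 + 1\right) = 2 - 4 = -2$)
$n{\left(z \right)} = z^{2}$
$D{\left(O,o \right)} = 2 o$
$6 n{\left(-1 \right)} D{\left(0,P + 1 \left(-4\right) \right)} = 6 \left(-1\right)^{2} \cdot 2 \left(-2 + 1 \left(-4\right)\right) = 6 \cdot 1 \cdot 2 \left(-2 - 4\right) = 6 \cdot 2 \left(-6\right) = 6 \left(-12\right) = -72$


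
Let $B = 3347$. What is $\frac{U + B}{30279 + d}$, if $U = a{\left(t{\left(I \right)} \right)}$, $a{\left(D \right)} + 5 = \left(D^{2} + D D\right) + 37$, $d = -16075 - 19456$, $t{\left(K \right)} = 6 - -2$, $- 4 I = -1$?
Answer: $- \frac{3507}{5252} \approx -0.66775$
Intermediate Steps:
$I = \frac{1}{4}$ ($I = \left(- \frac{1}{4}\right) \left(-1\right) = \frac{1}{4} \approx 0.25$)
$t{\left(K \right)} = 8$ ($t{\left(K \right)} = 6 + 2 = 8$)
$d = -35531$ ($d = -16075 - 19456 = -35531$)
$a{\left(D \right)} = 32 + 2 D^{2}$ ($a{\left(D \right)} = -5 + \left(\left(D^{2} + D D\right) + 37\right) = -5 + \left(\left(D^{2} + D^{2}\right) + 37\right) = -5 + \left(2 D^{2} + 37\right) = -5 + \left(37 + 2 D^{2}\right) = 32 + 2 D^{2}$)
$U = 160$ ($U = 32 + 2 \cdot 8^{2} = 32 + 2 \cdot 64 = 32 + 128 = 160$)
$\frac{U + B}{30279 + d} = \frac{160 + 3347}{30279 - 35531} = \frac{3507}{-5252} = 3507 \left(- \frac{1}{5252}\right) = - \frac{3507}{5252}$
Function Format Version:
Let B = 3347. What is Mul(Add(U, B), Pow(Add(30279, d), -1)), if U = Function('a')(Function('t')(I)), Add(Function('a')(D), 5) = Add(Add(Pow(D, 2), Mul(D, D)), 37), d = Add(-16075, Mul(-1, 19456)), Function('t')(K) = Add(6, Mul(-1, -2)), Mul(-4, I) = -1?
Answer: Rational(-3507, 5252) ≈ -0.66775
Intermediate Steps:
I = Rational(1, 4) (I = Mul(Rational(-1, 4), -1) = Rational(1, 4) ≈ 0.25000)
Function('t')(K) = 8 (Function('t')(K) = Add(6, 2) = 8)
d = -35531 (d = Add(-16075, -19456) = -35531)
Function('a')(D) = Add(32, Mul(2, Pow(D, 2))) (Function('a')(D) = Add(-5, Add(Add(Pow(D, 2), Mul(D, D)), 37)) = Add(-5, Add(Add(Pow(D, 2), Pow(D, 2)), 37)) = Add(-5, Add(Mul(2, Pow(D, 2)), 37)) = Add(-5, Add(37, Mul(2, Pow(D, 2)))) = Add(32, Mul(2, Pow(D, 2))))
U = 160 (U = Add(32, Mul(2, Pow(8, 2))) = Add(32, Mul(2, 64)) = Add(32, 128) = 160)
Mul(Add(U, B), Pow(Add(30279, d), -1)) = Mul(Add(160, 3347), Pow(Add(30279, -35531), -1)) = Mul(3507, Pow(-5252, -1)) = Mul(3507, Rational(-1, 5252)) = Rational(-3507, 5252)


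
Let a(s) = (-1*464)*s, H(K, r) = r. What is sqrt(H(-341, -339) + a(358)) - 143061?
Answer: -143061 + I*sqrt(166451) ≈ -1.4306e+5 + 407.98*I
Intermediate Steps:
a(s) = -464*s
sqrt(H(-341, -339) + a(358)) - 143061 = sqrt(-339 - 464*358) - 143061 = sqrt(-339 - 166112) - 143061 = sqrt(-166451) - 143061 = I*sqrt(166451) - 143061 = -143061 + I*sqrt(166451)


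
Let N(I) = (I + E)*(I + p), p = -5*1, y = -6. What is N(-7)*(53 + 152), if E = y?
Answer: 31980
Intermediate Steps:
E = -6
p = -5
N(I) = (-6 + I)*(-5 + I) (N(I) = (I - 6)*(I - 5) = (-6 + I)*(-5 + I))
N(-7)*(53 + 152) = (30 + (-7)**2 - 11*(-7))*(53 + 152) = (30 + 49 + 77)*205 = 156*205 = 31980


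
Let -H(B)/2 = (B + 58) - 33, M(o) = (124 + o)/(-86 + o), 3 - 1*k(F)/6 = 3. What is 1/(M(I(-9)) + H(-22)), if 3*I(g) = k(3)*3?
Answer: -43/320 ≈ -0.13438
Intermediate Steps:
k(F) = 0 (k(F) = 18 - 6*3 = 18 - 18 = 0)
I(g) = 0 (I(g) = (0*3)/3 = (⅓)*0 = 0)
M(o) = (124 + o)/(-86 + o)
H(B) = -50 - 2*B (H(B) = -2*((B + 58) - 33) = -2*((58 + B) - 33) = -2*(25 + B) = -50 - 2*B)
1/(M(I(-9)) + H(-22)) = 1/((124 + 0)/(-86 + 0) + (-50 - 2*(-22))) = 1/(124/(-86) + (-50 + 44)) = 1/(-1/86*124 - 6) = 1/(-62/43 - 6) = 1/(-320/43) = -43/320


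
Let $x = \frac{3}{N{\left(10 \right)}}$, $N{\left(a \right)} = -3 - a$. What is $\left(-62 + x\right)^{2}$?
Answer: $\frac{654481}{169} \approx 3872.7$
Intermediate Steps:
$x = - \frac{3}{13}$ ($x = \frac{3}{-3 - 10} = \frac{3}{-13} = 3 \left(- \frac{1}{13}\right) = - \frac{3}{13} \approx -0.23077$)
$\left(-62 + x\right)^{2} = \left(-62 - \frac{3}{13}\right)^{2} = \left(- \frac{809}{13}\right)^{2} = \frac{654481}{169}$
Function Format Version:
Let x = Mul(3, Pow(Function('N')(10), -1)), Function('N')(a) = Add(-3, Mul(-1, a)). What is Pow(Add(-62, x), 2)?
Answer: Rational(654481, 169) ≈ 3872.7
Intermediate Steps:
x = Rational(-3, 13) (x = Mul(3, Pow(Add(-3, Mul(-1, 10)), -1)) = Mul(3, Pow(Add(-3, -10), -1)) = Mul(3, Pow(-13, -1)) = Mul(3, Rational(-1, 13)) = Rational(-3, 13) ≈ -0.23077)
Pow(Add(-62, x), 2) = Pow(Add(-62, Rational(-3, 13)), 2) = Pow(Rational(-809, 13), 2) = Rational(654481, 169)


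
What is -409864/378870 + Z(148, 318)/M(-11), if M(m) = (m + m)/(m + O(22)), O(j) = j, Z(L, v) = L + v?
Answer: -44343287/189435 ≈ -234.08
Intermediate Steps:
M(m) = 2*m/(22 + m) (M(m) = (m + m)/(m + 22) = (2*m)/(22 + m) = 2*m/(22 + m))
-409864/378870 + Z(148, 318)/M(-11) = -409864/378870 + (148 + 318)/((2*(-11)/(22 - 11))) = -409864*1/378870 + 466/((2*(-11)/11)) = -204932/189435 + 466/((2*(-11)*(1/11))) = -204932/189435 + 466/(-2) = -204932/189435 + 466*(-½) = -204932/189435 - 233 = -44343287/189435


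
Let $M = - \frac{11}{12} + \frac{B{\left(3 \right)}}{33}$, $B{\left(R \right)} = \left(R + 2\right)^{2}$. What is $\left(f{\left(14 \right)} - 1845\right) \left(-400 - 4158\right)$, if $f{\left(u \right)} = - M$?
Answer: $\frac{184993267}{22} \approx 8.4088 \cdot 10^{6}$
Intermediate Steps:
$B{\left(R \right)} = \left(2 + R\right)^{2}$
$M = - \frac{7}{44}$ ($M = - \frac{11}{12} + \frac{\left(2 + 3\right)^{2}}{33} = \left(-11\right) \frac{1}{12} + 5^{2} \cdot \frac{1}{33} = - \frac{11}{12} + 25 \cdot \frac{1}{33} = - \frac{11}{12} + \frac{25}{33} = - \frac{7}{44} \approx -0.15909$)
$f{\left(u \right)} = \frac{7}{44}$ ($f{\left(u \right)} = \left(-1\right) \left(- \frac{7}{44}\right) = \frac{7}{44}$)
$\left(f{\left(14 \right)} - 1845\right) \left(-400 - 4158\right) = \left(\frac{7}{44} - 1845\right) \left(-400 - 4158\right) = \left(- \frac{81173}{44}\right) \left(-4558\right) = \frac{184993267}{22}$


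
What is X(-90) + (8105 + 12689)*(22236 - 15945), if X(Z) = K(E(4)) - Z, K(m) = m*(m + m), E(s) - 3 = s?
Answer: 130815242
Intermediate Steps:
E(s) = 3 + s
K(m) = 2*m**2 (K(m) = m*(2*m) = 2*m**2)
X(Z) = 98 - Z (X(Z) = 2*(3 + 4)**2 - Z = 2*7**2 - Z = 2*49 - Z = 98 - Z)
X(-90) + (8105 + 12689)*(22236 - 15945) = (98 - 1*(-90)) + (8105 + 12689)*(22236 - 15945) = (98 + 90) + 20794*6291 = 188 + 130815054 = 130815242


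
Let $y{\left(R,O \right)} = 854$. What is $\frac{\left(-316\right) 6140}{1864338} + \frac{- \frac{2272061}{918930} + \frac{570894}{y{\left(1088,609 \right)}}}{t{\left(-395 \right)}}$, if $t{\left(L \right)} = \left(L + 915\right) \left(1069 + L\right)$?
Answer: $- \frac{6341412053769037093}{6104483251483999200} \approx -1.0388$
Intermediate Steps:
$t{\left(L \right)} = \left(915 + L\right) \left(1069 + L\right)$
$\frac{\left(-316\right) 6140}{1864338} + \frac{- \frac{2272061}{918930} + \frac{570894}{y{\left(1088,609 \right)}}}{t{\left(-395 \right)}} = \frac{\left(-316\right) 6140}{1864338} + \frac{- \frac{2272061}{918930} + \frac{570894}{854}}{978135 + \left(-395\right)^{2} + 1984 \left(-395\right)} = \left(-1940240\right) \frac{1}{1864338} + \frac{\left(-2272061\right) \frac{1}{918930} + 570894 \cdot \frac{1}{854}}{978135 + 156025 - 783680} = - \frac{970120}{932169} + \frac{- \frac{2272061}{918930} + \frac{285447}{427}}{350480} = - \frac{970120}{932169} + \frac{261335641663}{392383110} \cdot \frac{1}{350480} = - \frac{970120}{932169} + \frac{261335641663}{137522432392800} = - \frac{6341412053769037093}{6104483251483999200}$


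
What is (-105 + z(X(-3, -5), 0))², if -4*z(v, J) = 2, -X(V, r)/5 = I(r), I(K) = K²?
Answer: 44521/4 ≈ 11130.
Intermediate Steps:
X(V, r) = -5*r²
z(v, J) = -½ (z(v, J) = -¼*2 = -½)
(-105 + z(X(-3, -5), 0))² = (-105 - ½)² = (-211/2)² = 44521/4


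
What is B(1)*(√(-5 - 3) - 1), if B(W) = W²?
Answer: -1 + 2*I*√2 ≈ -1.0 + 2.8284*I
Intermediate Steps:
B(1)*(√(-5 - 3) - 1) = 1²*(√(-5 - 3) - 1) = 1*(√(-8) - 1) = 1*(2*I*√2 - 1) = 1*(-1 + 2*I*√2) = -1 + 2*I*√2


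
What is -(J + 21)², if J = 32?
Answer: -2809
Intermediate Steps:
-(J + 21)² = -(32 + 21)² = -1*53² = -1*2809 = -2809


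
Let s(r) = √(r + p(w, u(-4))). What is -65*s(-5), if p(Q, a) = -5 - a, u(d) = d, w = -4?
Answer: -65*I*√6 ≈ -159.22*I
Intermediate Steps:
s(r) = √(-1 + r) (s(r) = √(r + (-5 - 1*(-4))) = √(r + (-5 + 4)) = √(r - 1) = √(-1 + r))
-65*s(-5) = -65*√(-1 - 5) = -65*I*√6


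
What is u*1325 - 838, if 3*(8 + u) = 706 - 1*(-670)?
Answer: 1788886/3 ≈ 5.9630e+5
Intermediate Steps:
u = 1352/3 (u = -8 + (706 - 1*(-670))/3 = -8 + (706 + 670)/3 = -8 + (1/3)*1376 = -8 + 1376/3 = 1352/3 ≈ 450.67)
u*1325 - 838 = (1352/3)*1325 - 838 = 1791400/3 - 838 = 1788886/3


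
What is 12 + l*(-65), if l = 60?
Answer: -3888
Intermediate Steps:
12 + l*(-65) = 12 + 60*(-65) = 12 - 3900 = -3888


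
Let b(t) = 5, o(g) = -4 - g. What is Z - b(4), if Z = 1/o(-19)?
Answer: -74/15 ≈ -4.9333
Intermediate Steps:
Z = 1/15 (Z = 1/(-4 - 1*(-19)) = 1/(-4 + 19) = 1/15 ≈ 0.066667)
Z - b(4) = 1/15 - 1*5 = 1/15 - 5 = -74/15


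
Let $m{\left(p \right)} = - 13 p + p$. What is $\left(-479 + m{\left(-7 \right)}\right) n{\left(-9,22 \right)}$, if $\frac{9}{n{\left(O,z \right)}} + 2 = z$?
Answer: $- \frac{711}{4} \approx -177.75$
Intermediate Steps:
$m{\left(p \right)} = - 12 p$
$n{\left(O,z \right)} = \frac{9}{-2 + z}$
$\left(-479 + m{\left(-7 \right)}\right) n{\left(-9,22 \right)} = \left(-479 - -84\right) \frac{9}{-2 + 22} = \left(-479 + 84\right) \frac{9}{20} = - 395 \cdot 9 \cdot \frac{1}{20} = \left(-395\right) \frac{9}{20} = - \frac{711}{4}$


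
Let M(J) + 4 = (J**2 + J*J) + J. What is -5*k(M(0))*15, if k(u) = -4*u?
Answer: -1200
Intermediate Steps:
M(J) = -4 + J + 2*J**2 (M(J) = -4 + ((J**2 + J*J) + J) = -4 + ((J**2 + J**2) + J) = -4 + (2*J**2 + J) = -4 + (J + 2*J**2) = -4 + J + 2*J**2)
-5*k(M(0))*15 = -(-20)*(-4 + 0 + 2*0**2)*15 = -(-20)*(-4 + 0 + 2*0)*15 = -(-20)*(-4 + 0 + 0)*15 = -(-20)*(-4)*15 = -5*16*15 = -80*15 = -1200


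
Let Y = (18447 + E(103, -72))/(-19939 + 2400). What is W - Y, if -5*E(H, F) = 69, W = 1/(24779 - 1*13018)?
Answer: 1084052021/1031380895 ≈ 1.0511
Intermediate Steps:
W = 1/11761 (W = 1/(24779 - 13018) = 1/11761 ≈ 8.5027e-5)
E(H, F) = -69/5 (E(H, F) = -1/5*69 = -69/5)
Y = -92166/87695 (Y = (18447 - 69/5)/(-19939 + 2400) = (92166/5)/(-17539) = (92166/5)*(-1/17539) = -92166/87695 ≈ -1.0510)
W - Y = 1/11761 - 1*(-92166/87695) = 1/11761 + 92166/87695 = 1084052021/1031380895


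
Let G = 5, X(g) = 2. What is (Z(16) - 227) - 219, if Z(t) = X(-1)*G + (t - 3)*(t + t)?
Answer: -20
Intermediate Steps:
Z(t) = 10 + 2*t*(-3 + t) (Z(t) = 2*5 + (t - 3)*(t + t) = 10 + (-3 + t)*(2*t) = 10 + 2*t*(-3 + t))
(Z(16) - 227) - 219 = ((10 - 6*16 + 2*16²) - 227) - 219 = ((10 - 96 + 2*256) - 227) - 219 = ((10 - 96 + 512) - 227) - 219 = (426 - 227) - 219 = 199 - 219 = -20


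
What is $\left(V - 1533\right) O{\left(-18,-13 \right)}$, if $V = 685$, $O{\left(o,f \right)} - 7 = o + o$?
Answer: $24592$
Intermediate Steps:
$O{\left(o,f \right)} = 7 + 2 o$ ($O{\left(o,f \right)} = 7 + \left(o + o\right) = 7 + 2 o$)
$\left(V - 1533\right) O{\left(-18,-13 \right)} = \left(685 - 1533\right) \left(7 + 2 \left(-18\right)\right) = - 848 \left(7 - 36\right) = \left(-848\right) \left(-29\right) = 24592$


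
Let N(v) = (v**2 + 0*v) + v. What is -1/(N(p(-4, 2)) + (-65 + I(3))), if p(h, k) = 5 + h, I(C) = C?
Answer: 1/60 ≈ 0.016667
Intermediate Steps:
N(v) = v + v**2 (N(v) = (v**2 + 0) + v = v**2 + v = v + v**2)
-1/(N(p(-4, 2)) + (-65 + I(3))) = -1/((5 - 4)*(1 + (5 - 4)) + (-65 + 3)) = -1/(1*(1 + 1) - 62) = -1/(1*2 - 62) = -1/(2 - 62) = -1/(-60) = -1*(-1/60) = 1/60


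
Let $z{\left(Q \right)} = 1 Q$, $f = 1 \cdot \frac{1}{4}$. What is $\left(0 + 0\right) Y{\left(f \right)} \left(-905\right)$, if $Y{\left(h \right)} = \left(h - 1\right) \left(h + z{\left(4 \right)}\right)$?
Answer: $0$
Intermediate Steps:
$f = \frac{1}{4}$ ($f = 1 \cdot \frac{1}{4} = \frac{1}{4} \approx 0.25$)
$z{\left(Q \right)} = Q$
$Y{\left(h \right)} = \left(-1 + h\right) \left(4 + h\right)$ ($Y{\left(h \right)} = \left(h - 1\right) \left(h + 4\right) = \left(-1 + h\right) \left(4 + h\right)$)
$\left(0 + 0\right) Y{\left(f \right)} \left(-905\right) = \left(0 + 0\right) \left(-4 + \left(\frac{1}{4}\right)^{2} + 3 \cdot \frac{1}{4}\right) \left(-905\right) = 0 \left(-4 + \frac{1}{16} + \frac{3}{4}\right) \left(-905\right) = 0 \left(- \frac{51}{16}\right) \left(-905\right) = 0 \left(-905\right) = 0$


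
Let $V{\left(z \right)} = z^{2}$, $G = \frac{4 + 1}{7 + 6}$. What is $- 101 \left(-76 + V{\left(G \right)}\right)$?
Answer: $\frac{1294719}{169} \approx 7661.1$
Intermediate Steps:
$G = \frac{5}{13} \approx 0.38462$
$- 101 \left(-76 + V{\left(G \right)}\right) = - 101 \left(-76 + \left(\frac{5}{13}\right)^{2}\right) = - 101 \left(-76 + \frac{25}{169}\right) = \left(-101\right) \left(- \frac{12819}{169}\right) = \frac{1294719}{169}$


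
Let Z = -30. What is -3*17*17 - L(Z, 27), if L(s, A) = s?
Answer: -837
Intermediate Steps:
-3*17*17 - L(Z, 27) = -3*17*17 - 1*(-30) = -51*17 + 30 = -867 + 30 = -837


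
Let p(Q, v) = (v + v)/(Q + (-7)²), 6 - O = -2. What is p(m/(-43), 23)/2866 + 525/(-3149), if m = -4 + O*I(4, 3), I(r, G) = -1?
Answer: -1591062314/9562023523 ≈ -0.16639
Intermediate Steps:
O = 8 (O = 6 - 1*(-2) = 6 + 2 = 8)
m = -12 (m = -4 + 8*(-1) = -4 - 8 = -12)
p(Q, v) = 2*v/(49 + Q) (p(Q, v) = (2*v)/(Q + 49) = (2*v)/(49 + Q) = 2*v/(49 + Q))
p(m/(-43), 23)/2866 + 525/(-3149) = (2*23/(49 - 12/(-43)))/2866 + 525/(-3149) = (2*23/(49 - 12*(-1/43)))*(1/2866) + 525*(-1/3149) = (2*23/(49 + 12/43))*(1/2866) - 525/3149 = (2*23/(2119/43))*(1/2866) - 525/3149 = (2*23*(43/2119))*(1/2866) - 525/3149 = (1978/2119)*(1/2866) - 525/3149 = 989/3036527 - 525/3149 = -1591062314/9562023523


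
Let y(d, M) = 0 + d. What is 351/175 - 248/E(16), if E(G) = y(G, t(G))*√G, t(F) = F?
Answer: -2617/1400 ≈ -1.8693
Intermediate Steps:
y(d, M) = d
E(G) = G^(3/2) (E(G) = G*√G = G^(3/2))
351/175 - 248/E(16) = 351/175 - 248/(16^(3/2)) = 351*(1/175) - 248/64 = 351/175 - 248*1/64 = 351/175 - 31/8 = -2617/1400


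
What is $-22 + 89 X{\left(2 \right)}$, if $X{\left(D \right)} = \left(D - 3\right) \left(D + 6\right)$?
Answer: $-734$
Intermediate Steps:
$X{\left(D \right)} = \left(-3 + D\right) \left(6 + D\right)$
$-22 + 89 X{\left(2 \right)} = -22 + 89 \left(-18 + 2^{2} + 3 \cdot 2\right) = -22 + 89 \left(-18 + 4 + 6\right) = -22 + 89 \left(-8\right) = -22 - 712 = -734$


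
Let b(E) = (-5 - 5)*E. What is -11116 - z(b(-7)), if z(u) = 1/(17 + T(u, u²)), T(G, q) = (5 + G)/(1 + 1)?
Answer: -1211646/109 ≈ -11116.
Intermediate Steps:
T(G, q) = 5/2 + G/2 (T(G, q) = (5 + G)/2 = (5 + G)*(½) = 5/2 + G/2)
b(E) = -10*E
z(u) = 1/(39/2 + u/2) (z(u) = 1/(17 + (5/2 + u/2)) = 1/(39/2 + u/2))
-11116 - z(b(-7)) = -11116 - 2/(39 - 10*(-7)) = -11116 - 2/(39 + 70) = -11116 - 2/109 = -1211646/109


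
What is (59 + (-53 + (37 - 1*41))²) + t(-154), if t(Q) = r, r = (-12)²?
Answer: 3452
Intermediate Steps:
r = 144
t(Q) = 144
(59 + (-53 + (37 - 1*41))²) + t(-154) = (59 + (-53 + (37 - 1*41))²) + 144 = (59 + (-53 + (37 - 41))²) + 144 = (59 + (-53 - 4)²) + 144 = (59 + (-57)²) + 144 = (59 + 3249) + 144 = 3308 + 144 = 3452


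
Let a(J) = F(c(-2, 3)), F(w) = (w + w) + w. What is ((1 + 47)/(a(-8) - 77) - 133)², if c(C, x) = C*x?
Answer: 160858489/9025 ≈ 17824.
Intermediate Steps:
F(w) = 3*w (F(w) = 2*w + w = 3*w)
a(J) = -18 (a(J) = 3*(-2*3) = 3*(-6) = -18)
((1 + 47)/(a(-8) - 77) - 133)² = ((1 + 47)/(-18 - 77) - 133)² = (48/(-95) - 133)² = (48*(-1/95) - 133)² = (-48/95 - 133)² = (-12683/95)² = 160858489/9025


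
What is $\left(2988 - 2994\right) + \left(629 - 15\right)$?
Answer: $608$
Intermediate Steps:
$\left(2988 - 2994\right) + \left(629 - 15\right) = -6 + \left(629 - 15\right) = -6 + 614 = 608$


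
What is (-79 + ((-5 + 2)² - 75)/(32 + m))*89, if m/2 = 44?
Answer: -141599/20 ≈ -7080.0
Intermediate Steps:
m = 88 (m = 2*44 = 88)
(-79 + ((-5 + 2)² - 75)/(32 + m))*89 = (-79 + ((-5 + 2)² - 75)/(32 + 88))*89 = (-79 + ((-3)² - 75)/120)*89 = (-79 + (9 - 75)*(1/120))*89 = (-79 - 66*1/120)*89 = (-79 - 11/20)*89 = -1591/20*89 = -141599/20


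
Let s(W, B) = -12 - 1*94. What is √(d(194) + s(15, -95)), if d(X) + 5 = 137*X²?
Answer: 13*√30509 ≈ 2270.7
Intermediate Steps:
d(X) = -5 + 137*X²
s(W, B) = -106 (s(W, B) = -12 - 94 = -106)
√(d(194) + s(15, -95)) = √((-5 + 137*194²) - 106) = √((-5 + 137*37636) - 106) = √((-5 + 5156132) - 106) = √(5156127 - 106) = √5156021 = 13*√30509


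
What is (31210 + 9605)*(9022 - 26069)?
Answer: -695773305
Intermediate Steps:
(31210 + 9605)*(9022 - 26069) = 40815*(-17047) = -695773305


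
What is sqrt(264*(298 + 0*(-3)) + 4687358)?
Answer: sqrt(4766030) ≈ 2183.1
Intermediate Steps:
sqrt(264*(298 + 0*(-3)) + 4687358) = sqrt(264*(298 + 0) + 4687358) = sqrt(264*298 + 4687358) = sqrt(78672 + 4687358) = sqrt(4766030)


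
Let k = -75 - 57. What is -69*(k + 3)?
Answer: 8901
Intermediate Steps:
k = -132
-69*(k + 3) = -69*(-132 + 3) = -69*(-129) = 8901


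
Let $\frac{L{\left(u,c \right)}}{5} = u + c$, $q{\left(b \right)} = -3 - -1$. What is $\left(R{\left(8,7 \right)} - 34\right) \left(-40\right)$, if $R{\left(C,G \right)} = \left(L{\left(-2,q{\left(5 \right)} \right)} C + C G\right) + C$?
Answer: $5200$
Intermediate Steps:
$q{\left(b \right)} = -2$ ($q{\left(b \right)} = -3 + 1 = -2$)
$L{\left(u,c \right)} = 5 c + 5 u$ ($L{\left(u,c \right)} = 5 \left(u + c\right) = 5 \left(c + u\right) = 5 c + 5 u$)
$R{\left(C,G \right)} = - 19 C + C G$ ($R{\left(C,G \right)} = \left(\left(5 \left(-2\right) + 5 \left(-2\right)\right) C + C G\right) + C = \left(\left(-10 - 10\right) C + C G\right) + C = \left(- 20 C + C G\right) + C = - 19 C + C G$)
$\left(R{\left(8,7 \right)} - 34\right) \left(-40\right) = \left(8 \left(-19 + 7\right) - 34\right) \left(-40\right) = \left(8 \left(-12\right) - 34\right) \left(-40\right) = \left(-96 - 34\right) \left(-40\right) = \left(-130\right) \left(-40\right) = 5200$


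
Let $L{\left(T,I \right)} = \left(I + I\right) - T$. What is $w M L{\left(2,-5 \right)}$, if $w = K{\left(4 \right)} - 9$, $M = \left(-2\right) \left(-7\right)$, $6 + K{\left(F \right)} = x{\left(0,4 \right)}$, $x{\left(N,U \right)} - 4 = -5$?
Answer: $2688$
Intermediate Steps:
$x{\left(N,U \right)} = -1$ ($x{\left(N,U \right)} = 4 - 5 = -1$)
$K{\left(F \right)} = -7$ ($K{\left(F \right)} = -6 - 1 = -7$)
$M = 14$
$L{\left(T,I \right)} = - T + 2 I$ ($L{\left(T,I \right)} = 2 I - T = - T + 2 I$)
$w = -16$ ($w = -7 - 9 = -16$)
$w M L{\left(2,-5 \right)} = \left(-16\right) 14 \left(\left(-1\right) 2 + 2 \left(-5\right)\right) = - 224 \left(-2 - 10\right) = \left(-224\right) \left(-12\right) = 2688$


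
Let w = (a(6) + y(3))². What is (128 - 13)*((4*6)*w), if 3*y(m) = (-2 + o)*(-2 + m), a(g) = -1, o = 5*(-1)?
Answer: 92000/3 ≈ 30667.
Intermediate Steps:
o = -5
y(m) = 14/3 - 7*m/3 (y(m) = ((-2 - 5)*(-2 + m))/3 = (-7*(-2 + m))/3 = (14 - 7*m)/3 = 14/3 - 7*m/3)
w = 100/9 (w = (-1 + (14/3 - 7/3*3))² = (-1 + (14/3 - 7))² = (-1 - 7/3)² = (-10/3)² = 100/9 ≈ 11.111)
(128 - 13)*((4*6)*w) = (128 - 13)*((4*6)*(100/9)) = 115*(24*(100/9)) = 115*(800/3) = 92000/3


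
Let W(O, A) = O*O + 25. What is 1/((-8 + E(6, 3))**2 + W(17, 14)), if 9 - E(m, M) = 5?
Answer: 1/330 ≈ 0.0030303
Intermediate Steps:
W(O, A) = 25 + O**2 (W(O, A) = O**2 + 25 = 25 + O**2)
E(m, M) = 4 (E(m, M) = 9 - 1*5 = 9 - 5 = 4)
1/((-8 + E(6, 3))**2 + W(17, 14)) = 1/((-8 + 4)**2 + (25 + 17**2)) = 1/((-4)**2 + (25 + 289)) = 1/(16 + 314) = 1/330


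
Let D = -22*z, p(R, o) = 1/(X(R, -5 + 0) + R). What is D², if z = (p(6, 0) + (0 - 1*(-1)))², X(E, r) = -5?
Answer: 7744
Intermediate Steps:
p(R, o) = 1/(-5 + R)
z = 4 (z = (1/(-5 + 6) + (0 - 1*(-1)))² = (1/1 + (0 + 1))² = (1 + 1)² = 2² = 4)
D = -88 (D = -22*4 = -88)
D² = (-88)² = 7744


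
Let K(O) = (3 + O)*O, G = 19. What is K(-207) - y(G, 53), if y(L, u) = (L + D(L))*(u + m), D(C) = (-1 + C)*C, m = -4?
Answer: 24539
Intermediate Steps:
K(O) = O*(3 + O)
D(C) = C*(-1 + C)
y(L, u) = (-4 + u)*(L + L*(-1 + L)) (y(L, u) = (L + L*(-1 + L))*(u - 4) = (L + L*(-1 + L))*(-4 + u) = (-4 + u)*(L + L*(-1 + L)))
K(-207) - y(G, 53) = -207*(3 - 207) - 19²*(-4 + 53) = -207*(-204) - 361*49 = 42228 - 1*17689 = 42228 - 17689 = 24539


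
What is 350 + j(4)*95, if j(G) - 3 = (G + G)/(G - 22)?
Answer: 5335/9 ≈ 592.78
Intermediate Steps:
j(G) = 3 + 2*G/(-22 + G) (j(G) = 3 + (G + G)/(G - 22) = 3 + (2*G)/(-22 + G) = 3 + 2*G/(-22 + G))
350 + j(4)*95 = 350 + ((-66 + 5*4)/(-22 + 4))*95 = 350 + ((-66 + 20)/(-18))*95 = 350 - 1/18*(-46)*95 = 350 + (23/9)*95 = 350 + 2185/9 = 5335/9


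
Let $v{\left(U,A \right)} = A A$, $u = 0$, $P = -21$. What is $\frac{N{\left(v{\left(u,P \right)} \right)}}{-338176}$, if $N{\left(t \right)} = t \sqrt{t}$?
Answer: $- \frac{9261}{338176} \approx -0.027385$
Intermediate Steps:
$v{\left(U,A \right)} = A^{2}$
$N{\left(t \right)} = t^{\frac{3}{2}}$
$\frac{N{\left(v{\left(u,P \right)} \right)}}{-338176} = \frac{\left(\left(-21\right)^{2}\right)^{\frac{3}{2}}}{-338176} = 441^{\frac{3}{2}} \left(- \frac{1}{338176}\right) = 9261 \left(- \frac{1}{338176}\right) = - \frac{9261}{338176}$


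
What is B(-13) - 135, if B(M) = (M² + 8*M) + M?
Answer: -83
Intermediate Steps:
B(M) = M² + 9*M
B(-13) - 135 = -13*(9 - 13) - 135 = -13*(-4) - 135 = 52 - 135 = -83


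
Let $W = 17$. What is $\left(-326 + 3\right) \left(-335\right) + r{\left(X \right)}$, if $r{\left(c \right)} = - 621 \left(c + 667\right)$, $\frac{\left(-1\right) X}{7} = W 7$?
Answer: $211291$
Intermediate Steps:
$X = -833$ ($X = - 7 \cdot 17 \cdot 7 = \left(-7\right) 119 = -833$)
$r{\left(c \right)} = -414207 - 621 c$ ($r{\left(c \right)} = - 621 \left(667 + c\right) = -414207 - 621 c$)
$\left(-326 + 3\right) \left(-335\right) + r{\left(X \right)} = \left(-326 + 3\right) \left(-335\right) - -103086 = \left(-323\right) \left(-335\right) + \left(-414207 + 517293\right) = 108205 + 103086 = 211291$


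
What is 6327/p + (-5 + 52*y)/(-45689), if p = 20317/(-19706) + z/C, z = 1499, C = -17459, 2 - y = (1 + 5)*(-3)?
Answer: -33151853345644419/5852057243711 ≈ -5665.0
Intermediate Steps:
y = 20 (y = 2 - (1 + 5)*(-3) = 2 - 6*(-3) = 2 - 1*(-18) = 2 + 18 = 20)
p = -384253797/344047054 (p = 20317/(-19706) + 1499/(-17459) = 20317*(-1/19706) + 1499*(-1/17459) = -20317/19706 - 1499/17459 = -384253797/344047054 ≈ -1.1169)
6327/p + (-5 + 52*y)/(-45689) = 6327/(-384253797/344047054) + (-5 + 52*20)/(-45689) = 6327*(-344047054/384253797) + (-5 + 1040)*(-1/45689) = -725595236886/128084599 + 1035*(-1/45689) = -725595236886/128084599 - 1035/45689 = -33151853345644419/5852057243711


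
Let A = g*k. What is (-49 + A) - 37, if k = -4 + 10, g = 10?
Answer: -26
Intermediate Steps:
k = 6
A = 60 (A = 10*6 = 60)
(-49 + A) - 37 = (-49 + 60) - 37 = 11 - 37 = -26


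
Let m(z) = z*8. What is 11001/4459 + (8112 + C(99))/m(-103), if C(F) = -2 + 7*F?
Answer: -30187753/3674216 ≈ -8.2161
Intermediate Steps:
m(z) = 8*z
11001/4459 + (8112 + C(99))/m(-103) = 11001/4459 + (8112 + (-2 + 7*99))/((8*(-103))) = 11001*(1/4459) + (8112 + (-2 + 693))/(-824) = 11001/4459 + (8112 + 691)*(-1/824) = 11001/4459 + 8803*(-1/824) = 11001/4459 - 8803/824 = -30187753/3674216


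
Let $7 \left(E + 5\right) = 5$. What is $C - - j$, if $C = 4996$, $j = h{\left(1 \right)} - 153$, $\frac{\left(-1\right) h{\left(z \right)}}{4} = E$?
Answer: $\frac{34021}{7} \approx 4860.1$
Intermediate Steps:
$E = - \frac{30}{7}$ ($E = -5 + \frac{1}{7} \cdot 5 = -5 + \frac{5}{7} = - \frac{30}{7} \approx -4.2857$)
$h{\left(z \right)} = \frac{120}{7}$ ($h{\left(z \right)} = \left(-4\right) \left(- \frac{30}{7}\right) = \frac{120}{7}$)
$j = - \frac{951}{7}$ ($j = \frac{120}{7} - 153 = - \frac{951}{7} \approx -135.86$)
$C - - j = 4996 - \left(-1\right) \left(- \frac{951}{7}\right) = 4996 - \frac{951}{7} = \frac{34021}{7}$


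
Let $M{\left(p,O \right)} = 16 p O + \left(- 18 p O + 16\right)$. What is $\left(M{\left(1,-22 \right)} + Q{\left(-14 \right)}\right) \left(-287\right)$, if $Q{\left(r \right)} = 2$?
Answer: $-17794$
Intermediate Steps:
$M{\left(p,O \right)} = 16 - 2 O p$ ($M{\left(p,O \right)} = 16 O p - \left(-16 + 18 O p\right) = 16 - 2 O p$)
$\left(M{\left(1,-22 \right)} + Q{\left(-14 \right)}\right) \left(-287\right) = \left(\left(16 - \left(-44\right) 1\right) + 2\right) \left(-287\right) = \left(\left(16 + 44\right) + 2\right) \left(-287\right) = \left(60 + 2\right) \left(-287\right) = 62 \left(-287\right) = -17794$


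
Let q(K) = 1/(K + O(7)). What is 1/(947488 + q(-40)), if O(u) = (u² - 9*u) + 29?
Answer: 25/23687199 ≈ 1.0554e-6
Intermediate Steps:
O(u) = 29 + u² - 9*u
q(K) = 1/(15 + K) (q(K) = 1/(K + (29 + 7² - 9*7)) = 1/(K + (29 + 49 - 63)) = 1/(K + 15) = 1/(15 + K))
1/(947488 + q(-40)) = 1/(947488 + 1/(15 - 40)) = 1/(947488 + 1/(-25)) = 1/(947488 - 1/25) = 1/(23687199/25) = 25/23687199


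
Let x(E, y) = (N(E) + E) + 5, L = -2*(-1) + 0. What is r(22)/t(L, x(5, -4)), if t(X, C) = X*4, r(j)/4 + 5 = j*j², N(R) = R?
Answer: 10643/2 ≈ 5321.5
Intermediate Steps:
L = 2 (L = 2 + 0 = 2)
r(j) = -20 + 4*j³ (r(j) = -20 + 4*(j*j²) = -20 + 4*j³)
x(E, y) = 5 + 2*E (x(E, y) = (E + E) + 5 = 2*E + 5 = 5 + 2*E)
t(X, C) = 4*X
r(22)/t(L, x(5, -4)) = (-20 + 4*22³)/((4*2)) = (-20 + 4*10648)/8 = (-20 + 42592)*(⅛) = 42572*(⅛) = 10643/2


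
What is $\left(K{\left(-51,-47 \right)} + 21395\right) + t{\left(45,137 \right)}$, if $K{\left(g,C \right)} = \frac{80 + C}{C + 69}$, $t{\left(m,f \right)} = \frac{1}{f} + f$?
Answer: $\frac{5900181}{274} \approx 21534.0$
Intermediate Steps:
$t{\left(m,f \right)} = f + \frac{1}{f}$
$K{\left(g,C \right)} = \frac{80 + C}{69 + C}$
$\left(K{\left(-51,-47 \right)} + 21395\right) + t{\left(45,137 \right)} = \left(\frac{80 - 47}{69 - 47} + 21395\right) + \left(137 + \frac{1}{137}\right) = \left(\frac{1}{22} \cdot 33 + 21395\right) + \left(137 + \frac{1}{137}\right) = \left(\frac{1}{22} \cdot 33 + 21395\right) + \frac{18770}{137} = \left(\frac{3}{2} + 21395\right) + \frac{18770}{137} = \frac{42793}{2} + \frac{18770}{137} = \frac{5900181}{274}$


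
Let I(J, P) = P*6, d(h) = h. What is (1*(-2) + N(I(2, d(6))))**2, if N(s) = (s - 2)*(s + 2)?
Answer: 1664100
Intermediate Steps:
I(J, P) = 6*P
N(s) = (-2 + s)*(2 + s)
(1*(-2) + N(I(2, d(6))))**2 = (1*(-2) + (-4 + (6*6)**2))**2 = (-2 + (-4 + 36**2))**2 = (-2 + (-4 + 1296))**2 = (-2 + 1292)**2 = 1290**2 = 1664100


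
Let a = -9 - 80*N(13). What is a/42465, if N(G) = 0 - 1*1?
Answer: 71/42465 ≈ 0.0016720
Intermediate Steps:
N(G) = -1 (N(G) = 0 - 1 = -1)
a = 71 (a = -9 - 80*(-1) = -9 + 80 = 71)
a/42465 = 71/42465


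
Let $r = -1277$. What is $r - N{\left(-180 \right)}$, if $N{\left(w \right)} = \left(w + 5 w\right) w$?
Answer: $-195677$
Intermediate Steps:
$N{\left(w \right)} = 6 w^{2}$ ($N{\left(w \right)} = 6 w w = 6 w^{2}$)
$r - N{\left(-180 \right)} = -1277 - 6 \left(-180\right)^{2} = -1277 - 6 \cdot 32400 = -1277 - 194400 = -195677$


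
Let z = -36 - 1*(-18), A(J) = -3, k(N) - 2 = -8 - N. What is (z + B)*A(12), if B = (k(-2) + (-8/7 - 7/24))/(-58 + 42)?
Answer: 47471/896 ≈ 52.981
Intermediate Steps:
k(N) = -6 - N (k(N) = 2 + (-8 - N) = -6 - N)
z = -18 (z = -36 + 18 = -18)
B = 913/2688 (B = ((-6 - 1*(-2)) + (-8/7 - 7/24))/(-58 + 42) = ((-6 + 2) + (-8*⅐ - 7*1/24))/(-16) = (-4 + (-8/7 - 7/24))*(-1/16) = (-4 - 241/168)*(-1/16) = -913/168*(-1/16) = 913/2688 ≈ 0.33966)
(z + B)*A(12) = (-18 + 913/2688)*(-3) = -47471/2688*(-3) = 47471/896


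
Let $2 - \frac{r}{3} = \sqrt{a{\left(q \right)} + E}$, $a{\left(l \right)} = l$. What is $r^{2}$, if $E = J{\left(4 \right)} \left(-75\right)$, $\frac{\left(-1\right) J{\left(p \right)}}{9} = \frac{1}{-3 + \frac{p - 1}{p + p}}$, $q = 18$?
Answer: $- \frac{14814}{7} - \frac{108 i \sqrt{1302}}{7} \approx -2116.3 - 556.71 i$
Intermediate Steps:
$J{\left(p \right)} = - \frac{9}{-3 + \frac{-1 + p}{2 p}}$ ($J{\left(p \right)} = - \frac{9}{-3 + \frac{p - 1}{p + p}} = - \frac{9}{-3 + \frac{-1 + p}{2 p}}$)
$E = - \frac{1800}{7}$ ($E = 18 \cdot 4 \frac{1}{1 + 5 \cdot 4} \left(-75\right) = 18 \cdot 4 \frac{1}{1 + 20} \left(-75\right) = 18 \cdot 4 \cdot \frac{1}{21} \left(-75\right) = \frac{24}{7} \left(-75\right) = - \frac{1800}{7} \approx -257.14$)
$r = 6 - \frac{9 i \sqrt{1302}}{7}$ ($r = 6 - 3 \sqrt{18 - \frac{1800}{7}} = 6 - 3 \sqrt{- \frac{1674}{7}} = 6 - 3 \frac{3 i \sqrt{1302}}{7} = 6 - \frac{9 i \sqrt{1302}}{7} \approx 6.0 - 46.393 i$)
$r^{2} = \left(6 - \frac{9 i \sqrt{1302}}{7}\right)^{2}$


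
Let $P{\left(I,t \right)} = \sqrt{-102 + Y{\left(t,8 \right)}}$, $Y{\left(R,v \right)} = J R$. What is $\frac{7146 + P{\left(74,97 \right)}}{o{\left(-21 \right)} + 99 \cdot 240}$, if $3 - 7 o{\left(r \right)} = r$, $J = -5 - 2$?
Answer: $\frac{8337}{27724} + \frac{7 i \sqrt{781}}{166344} \approx 0.30071 + 0.001176 i$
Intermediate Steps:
$J = -7$ ($J = -5 - 2 = -7$)
$Y{\left(R,v \right)} = - 7 R$
$o{\left(r \right)} = \frac{3}{7} - \frac{r}{7}$
$P{\left(I,t \right)} = \sqrt{-102 - 7 t}$
$\frac{7146 + P{\left(74,97 \right)}}{o{\left(-21 \right)} + 99 \cdot 240} = \frac{7146 + \sqrt{-102 - 679}}{\left(\frac{3}{7} - -3\right) + 99 \cdot 240} = \frac{7146 + \sqrt{-102 - 679}}{\left(\frac{3}{7} + 3\right) + 23760} = \frac{7146 + \sqrt{-781}}{\frac{24}{7} + 23760} = \frac{7146 + i \sqrt{781}}{\frac{166344}{7}} = \left(7146 + i \sqrt{781}\right) \frac{7}{166344} = \frac{8337}{27724} + \frac{7 i \sqrt{781}}{166344}$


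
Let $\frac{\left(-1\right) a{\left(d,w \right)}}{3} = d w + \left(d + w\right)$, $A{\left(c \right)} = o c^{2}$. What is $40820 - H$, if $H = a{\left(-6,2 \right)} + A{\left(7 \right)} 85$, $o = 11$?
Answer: $-5043$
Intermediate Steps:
$A{\left(c \right)} = 11 c^{2}$
$a{\left(d,w \right)} = - 3 d - 3 w - 3 d w$ ($a{\left(d,w \right)} = - 3 \left(d w + \left(d + w\right)\right) = - 3 \left(d + w + d w\right) = - 3 d - 3 w - 3 d w$)
$H = 45863$ ($H = \left(\left(-3\right) \left(-6\right) - 6 - \left(-18\right) 2\right) + 11 \cdot 7^{2} \cdot 85 = \left(18 - 6 + 36\right) + 11 \cdot 49 \cdot 85 = 48 + 539 \cdot 85 = 48 + 45815 = 45863$)
$40820 - H = 40820 - 45863 = -5043$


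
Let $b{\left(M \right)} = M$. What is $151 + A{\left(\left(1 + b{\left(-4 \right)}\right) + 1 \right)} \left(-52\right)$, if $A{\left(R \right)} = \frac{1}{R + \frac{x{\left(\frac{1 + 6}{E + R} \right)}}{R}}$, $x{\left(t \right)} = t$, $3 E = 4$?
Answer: $135$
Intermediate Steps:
$E = \frac{4}{3}$ ($E = \frac{1}{3} \cdot 4 = \frac{4}{3} \approx 1.3333$)
$A{\left(R \right)} = \frac{1}{R + \frac{7}{R \left(\frac{4}{3} + R\right)}}$ ($A{\left(R \right)} = \frac{1}{R + \frac{\left(1 + 6\right) \frac{1}{\frac{4}{3} + R}}{R}} = \frac{1}{R + \frac{7 \frac{1}{\frac{4}{3} + R}}{R}} = \frac{1}{R + \frac{7}{R \left(\frac{4}{3} + R\right)}}$)
$151 + A{\left(\left(1 + b{\left(-4 \right)}\right) + 1 \right)} \left(-52\right) = 151 + \frac{\left(\left(1 - 4\right) + 1\right) \left(4 + 3 \left(\left(1 - 4\right) + 1\right)\right)}{21 + \left(\left(1 - 4\right) + 1\right)^{2} \left(4 + 3 \left(\left(1 - 4\right) + 1\right)\right)} \left(-52\right) = 151 + \frac{\left(-3 + 1\right) \left(4 + 3 \left(-3 + 1\right)\right)}{21 + \left(-3 + 1\right)^{2} \left(4 + 3 \left(-3 + 1\right)\right)} \left(-52\right) = 151 + - \frac{2 \left(4 + 3 \left(-2\right)\right)}{21 + \left(-2\right)^{2} \left(4 + 3 \left(-2\right)\right)} \left(-52\right) = 151 + - \frac{2 \left(4 - 6\right)}{21 + 4 \left(4 - 6\right)} \left(-52\right) = 151 + \left(-2\right) \frac{1}{21 + 4 \left(-2\right)} \left(-2\right) \left(-52\right) = 151 + \left(-2\right) \frac{1}{21 - 8} \left(-2\right) \left(-52\right) = 151 + \left(-2\right) \frac{1}{13} \left(-2\right) \left(-52\right) = 151 + \frac{4}{13} \left(-52\right) = 151 - 16 = 135$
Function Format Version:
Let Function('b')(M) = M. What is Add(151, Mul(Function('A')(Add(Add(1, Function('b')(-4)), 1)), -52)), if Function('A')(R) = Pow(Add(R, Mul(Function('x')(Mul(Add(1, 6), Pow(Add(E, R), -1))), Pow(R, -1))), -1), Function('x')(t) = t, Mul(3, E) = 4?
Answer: 135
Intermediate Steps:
E = Rational(4, 3) (E = Mul(Rational(1, 3), 4) = Rational(4, 3) ≈ 1.3333)
Function('A')(R) = Pow(Add(R, Mul(7, Pow(R, -1), Pow(Add(Rational(4, 3), R), -1))), -1) (Function('A')(R) = Pow(Add(R, Mul(Mul(Add(1, 6), Pow(Add(Rational(4, 3), R), -1)), Pow(R, -1))), -1) = Pow(Add(R, Mul(Mul(7, Pow(Add(Rational(4, 3), R), -1)), Pow(R, -1))), -1) = Pow(Add(R, Mul(7, Pow(R, -1), Pow(Add(Rational(4, 3), R), -1))), -1))
Add(151, Mul(Function('A')(Add(Add(1, Function('b')(-4)), 1)), -52)) = Add(151, Mul(Mul(Add(Add(1, -4), 1), Pow(Add(21, Mul(Pow(Add(Add(1, -4), 1), 2), Add(4, Mul(3, Add(Add(1, -4), 1))))), -1), Add(4, Mul(3, Add(Add(1, -4), 1)))), -52)) = Add(151, Mul(Mul(Add(-3, 1), Pow(Add(21, Mul(Pow(Add(-3, 1), 2), Add(4, Mul(3, Add(-3, 1))))), -1), Add(4, Mul(3, Add(-3, 1)))), -52)) = Add(151, Mul(Mul(-2, Pow(Add(21, Mul(Pow(-2, 2), Add(4, Mul(3, -2)))), -1), Add(4, Mul(3, -2))), -52)) = Add(151, Mul(Mul(-2, Pow(Add(21, Mul(4, Add(4, -6))), -1), Add(4, -6)), -52)) = Add(151, Mul(Mul(-2, Pow(Add(21, Mul(4, -2)), -1), -2), -52)) = Add(151, Mul(Mul(-2, Pow(Add(21, -8), -1), -2), -52)) = Add(151, Mul(Mul(-2, Pow(13, -1), -2), -52)) = Add(151, Mul(Mul(-2, Rational(1, 13), -2), -52)) = Add(151, Mul(Rational(4, 13), -52)) = Add(151, -16) = 135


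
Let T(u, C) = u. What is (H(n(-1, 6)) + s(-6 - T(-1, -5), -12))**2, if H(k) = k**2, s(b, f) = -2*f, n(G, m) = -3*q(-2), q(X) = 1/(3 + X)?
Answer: 1089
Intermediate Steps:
n(G, m) = -3 (n(G, m) = -3/(3 - 2) = -3/1 = -3*1 = -3)
(H(n(-1, 6)) + s(-6 - T(-1, -5), -12))**2 = ((-3)**2 - 2*(-12))**2 = (9 + 24)**2 = 33**2 = 1089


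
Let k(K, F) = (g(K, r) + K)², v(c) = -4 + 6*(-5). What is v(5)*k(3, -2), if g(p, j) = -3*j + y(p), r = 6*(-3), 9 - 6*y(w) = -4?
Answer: -2142425/18 ≈ -1.1902e+5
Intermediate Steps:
y(w) = 13/6 (y(w) = 3/2 - ⅙*(-4) = 3/2 + ⅔ = 13/6)
r = -18
v(c) = -34 (v(c) = -4 - 30 = -34)
g(p, j) = 13/6 - 3*j (g(p, j) = -3*j + 13/6 = 13/6 - 3*j)
k(K, F) = (337/6 + K)² (k(K, F) = ((13/6 - 3*(-18)) + K)² = ((13/6 + 54) + K)² = (337/6 + K)²)
v(5)*k(3, -2) = -17*(337 + 6*3)²/18 = -17*(337 + 18)²/18 = -17*355²/18 = -17*126025/18 = -34*126025/36 = -2142425/18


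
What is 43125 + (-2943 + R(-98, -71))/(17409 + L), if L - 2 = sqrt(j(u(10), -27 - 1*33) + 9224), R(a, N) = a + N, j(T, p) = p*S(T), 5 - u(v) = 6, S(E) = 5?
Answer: 568373888591/13179739 + 6224*sqrt(2231)/303133997 ≈ 43125.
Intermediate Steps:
u(v) = -1 (u(v) = 5 - 1*6 = 5 - 6 = -1)
j(T, p) = 5*p (j(T, p) = p*5 = 5*p)
R(a, N) = N + a
L = 2 + 2*sqrt(2231) (L = 2 + sqrt(5*(-27 - 1*33) + 9224) = 2 + sqrt(5*(-27 - 33) + 9224) = 2 + sqrt(5*(-60) + 9224) = 2 + sqrt(-300 + 9224) = 2 + sqrt(8924) = 2 + 2*sqrt(2231) ≈ 96.467)
43125 + (-2943 + R(-98, -71))/(17409 + L) = 43125 + (-2943 + (-71 - 98))/(17409 + (2 + 2*sqrt(2231))) = 43125 + (-2943 - 169)/(17411 + 2*sqrt(2231)) = 43125 - 3112/(17411 + 2*sqrt(2231))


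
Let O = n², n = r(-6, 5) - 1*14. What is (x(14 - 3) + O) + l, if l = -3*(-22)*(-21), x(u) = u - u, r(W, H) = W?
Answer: -986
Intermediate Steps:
x(u) = 0
l = -1386 (l = 66*(-21) = -1386)
n = -20 (n = -6 - 1*14 = -6 - 14 = -20)
O = 400 (O = (-20)² = 400)
(x(14 - 3) + O) + l = (0 + 400) - 1386 = 400 - 1386 = -986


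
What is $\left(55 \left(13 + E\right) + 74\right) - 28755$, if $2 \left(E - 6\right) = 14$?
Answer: $-27251$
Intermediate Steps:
$E = 13$ ($E = 6 + \frac{1}{2} \cdot 14 = 6 + 7 = 13$)
$\left(55 \left(13 + E\right) + 74\right) - 28755 = \left(55 \left(13 + 13\right) + 74\right) - 28755 = \left(55 \cdot 26 + 74\right) - 28755 = \left(1430 + 74\right) - 28755 = 1504 - 28755 = -27251$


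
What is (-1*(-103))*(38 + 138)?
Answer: 18128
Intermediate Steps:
(-1*(-103))*(38 + 138) = 103*176 = 18128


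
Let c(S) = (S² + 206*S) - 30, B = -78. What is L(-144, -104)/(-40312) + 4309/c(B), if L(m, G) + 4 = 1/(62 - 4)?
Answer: -5036271215/11706846672 ≈ -0.43020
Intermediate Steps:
c(S) = -30 + S² + 206*S
L(m, G) = -231/58 (L(m, G) = -4 + 1/(62 - 4) = -4 + 1/58 = -231/58)
L(-144, -104)/(-40312) + 4309/c(B) = -231/58/(-40312) + 4309/(-30 + (-78)² + 206*(-78)) = -231/58*(-1/40312) + 4309/(-30 + 6084 - 16068) = 231/2338096 + 4309/(-10014) = 231/2338096 + 4309*(-1/10014) = 231/2338096 - 4309/10014 = -5036271215/11706846672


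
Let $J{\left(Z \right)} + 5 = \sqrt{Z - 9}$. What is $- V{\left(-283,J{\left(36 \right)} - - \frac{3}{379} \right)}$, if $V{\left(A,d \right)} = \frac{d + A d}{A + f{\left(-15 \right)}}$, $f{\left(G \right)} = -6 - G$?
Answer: $\frac{266772}{51923} - \frac{423 \sqrt{3}}{137} \approx -0.21003$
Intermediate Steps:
$J{\left(Z \right)} = -5 + \sqrt{-9 + Z}$ ($J{\left(Z \right)} = -5 + \sqrt{Z - 9} = -5 + \sqrt{-9 + Z}$)
$V{\left(A,d \right)} = \frac{d + A d}{9 + A}$ ($V{\left(A,d \right)} = \frac{d + A d}{A - -9} = \frac{d + A d}{A + \left(-6 + 15\right)} = \frac{d + A d}{A + 9} = \frac{d + A d}{9 + A}$)
$- V{\left(-283,J{\left(36 \right)} - - \frac{3}{379} \right)} = - \frac{\left(\left(-5 + \sqrt{-9 + 36}\right) - - \frac{3}{379}\right) \left(1 - 283\right)}{9 - 283} = - \frac{\left(\left(-5 + \sqrt{27}\right) - \left(-3\right) \frac{1}{379}\right) \left(-282\right)}{-274} = - \frac{\left(\left(-5 + 3 \sqrt{3}\right) - - \frac{3}{379}\right) \left(-1\right) \left(-282\right)}{274} = - \frac{\left(\left(-5 + 3 \sqrt{3}\right) + \frac{3}{379}\right) \left(-1\right) \left(-282\right)}{274} = - \frac{\left(- \frac{1892}{379} + 3 \sqrt{3}\right) \left(-1\right) \left(-282\right)}{274} = - (- \frac{266772}{51923} + \frac{423 \sqrt{3}}{137}) = \frac{266772}{51923} - \frac{423 \sqrt{3}}{137}$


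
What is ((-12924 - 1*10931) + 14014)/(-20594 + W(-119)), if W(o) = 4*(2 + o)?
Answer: 9841/21062 ≈ 0.46724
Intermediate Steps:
W(o) = 8 + 4*o
((-12924 - 1*10931) + 14014)/(-20594 + W(-119)) = ((-12924 - 1*10931) + 14014)/(-20594 + (8 + 4*(-119))) = ((-12924 - 10931) + 14014)/(-20594 + (8 - 476)) = (-23855 + 14014)/(-20594 - 468) = -9841/(-21062) = -9841*(-1/21062) = 9841/21062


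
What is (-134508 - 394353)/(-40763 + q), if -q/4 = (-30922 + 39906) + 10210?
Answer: 528861/117539 ≈ 4.4995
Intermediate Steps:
q = -76776 (q = -4*((-30922 + 39906) + 10210) = -4*(8984 + 10210) = -4*19194 = -76776)
(-134508 - 394353)/(-40763 + q) = (-134508 - 394353)/(-40763 - 76776) = -528861/(-117539) = -528861*(-1/117539) = 528861/117539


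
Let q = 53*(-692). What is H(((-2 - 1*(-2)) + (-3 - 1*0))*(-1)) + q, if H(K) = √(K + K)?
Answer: -36676 + √6 ≈ -36674.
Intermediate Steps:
q = -36676
H(K) = √2*√K (H(K) = √(2*K) = √2*√K)
H(((-2 - 1*(-2)) + (-3 - 1*0))*(-1)) + q = √2*√(((-2 - 1*(-2)) + (-3 - 1*0))*(-1)) - 36676 = √2*√(((-2 + 2) + (-3 + 0))*(-1)) - 36676 = √2*√((0 - 3)*(-1)) - 36676 = √2*√(-3*(-1)) - 36676 = √2*√3 - 36676 = √6 - 36676 = -36676 + √6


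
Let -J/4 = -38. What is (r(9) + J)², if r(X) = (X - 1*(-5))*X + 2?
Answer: 78400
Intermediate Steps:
J = 152 (J = -4*(-38) = 152)
r(X) = 2 + X*(5 + X) (r(X) = (X + 5)*X + 2 = (5 + X)*X + 2 = X*(5 + X) + 2 = 2 + X*(5 + X))
(r(9) + J)² = ((2 + 9² + 5*9) + 152)² = ((2 + 81 + 45) + 152)² = (128 + 152)² = 280² = 78400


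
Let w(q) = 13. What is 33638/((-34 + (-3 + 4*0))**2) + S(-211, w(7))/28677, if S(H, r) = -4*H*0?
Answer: 33638/1369 ≈ 24.571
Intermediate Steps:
S(H, r) = 0
33638/((-34 + (-3 + 4*0))**2) + S(-211, w(7))/28677 = 33638/((-34 + (-3 + 4*0))**2) + 0/28677 = 33638/((-34 + (-3 + 0))**2) + 0*(1/28677) = 33638/((-34 - 3)**2) + 0 = 33638/((-37)**2) + 0 = 33638/1369 + 0 = 33638/1369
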